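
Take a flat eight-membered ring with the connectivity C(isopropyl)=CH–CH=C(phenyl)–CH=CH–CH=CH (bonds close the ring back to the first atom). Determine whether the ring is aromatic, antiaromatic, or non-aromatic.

The p orbitals form a continuous loop: each doubly-bonded ring atom is sp² with one p-orbital electron. The ring is fully conjugated.
Counting π electrons: 4 × 2 = 8 from the 4 double-bond units.
8 is a 4n count (n = 2), so the planar conjugated ring is antiaromatic.

Antiaromatic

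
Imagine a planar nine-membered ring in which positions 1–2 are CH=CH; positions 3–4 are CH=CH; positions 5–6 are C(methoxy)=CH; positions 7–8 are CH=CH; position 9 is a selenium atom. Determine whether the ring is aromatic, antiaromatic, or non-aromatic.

Aromatic

All ring atoms are sp² and supply a p orbital to the ring (the double-bond atoms are sp², each contributing one p electron; the selenium donates one lone pair from its p orbital); the conjugation is uninterrupted.
Adding the contributions, 4 × 2 = 8 from the double-bond units + 2 from the Se atom = 10.
Since 10 = 4·2 + 2, the ring meets the 4n+2 criterion.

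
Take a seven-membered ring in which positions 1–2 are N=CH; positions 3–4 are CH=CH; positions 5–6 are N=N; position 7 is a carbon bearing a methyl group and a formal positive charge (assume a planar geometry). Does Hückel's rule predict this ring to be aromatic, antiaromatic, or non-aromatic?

Aromatic

The p orbitals form a continuous loop: the double-bond atoms are sp², each contributing one p electron; each sp² =N– keeps its lone pair in-plane and puts one electron into the π system; the carbocation has an empty p orbital. The ring is fully conjugated.
Adding the contributions, 3 × 2 = 6 from the double-bond units + 0 from the C(methyl)(+) atom = 6.
That gives a 4n+2 count (6, n = 1).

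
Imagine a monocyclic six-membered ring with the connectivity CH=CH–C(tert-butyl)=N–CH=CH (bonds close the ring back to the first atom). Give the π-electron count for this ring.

All ring atoms are sp² and supply a p orbital to the ring (the double-bond atoms are sp², each contributing one p electron; the doubly-bonded nitrogens are pyridine-type — their lone pairs lie in the ring plane, leaving one electron in the p orbital); the conjugation is uninterrupted.
Adding the contributions, 3 × 2 = 6 from the 3 double-bond units.

6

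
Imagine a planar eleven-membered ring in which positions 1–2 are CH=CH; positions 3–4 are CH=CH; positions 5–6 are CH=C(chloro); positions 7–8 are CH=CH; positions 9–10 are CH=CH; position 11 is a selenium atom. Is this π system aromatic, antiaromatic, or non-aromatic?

All ring atoms are sp² and supply a p orbital to the ring (the double-bond atoms are sp², each contributing one p electron; the selenium donates one lone pair from its p orbital); the conjugation is uninterrupted.
Adding the contributions, 5 × 2 = 10 from the double-bond units + 2 from the Se atom = 12.
12 is a 4n count (n = 3), so the planar conjugated ring is antiaromatic.

Antiaromatic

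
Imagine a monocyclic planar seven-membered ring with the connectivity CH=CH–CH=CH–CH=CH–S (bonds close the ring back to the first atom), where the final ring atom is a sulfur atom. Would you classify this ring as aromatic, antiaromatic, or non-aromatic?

Antiaromatic

Every ring atom contributes a p orbital perpendicular to the ring (every atom in a ring double bond is sp² and brings one electron to the p orbital; the sulfur donates one lone pair from its p orbital), so the π system is cyclic and fully conjugated.
π-electron count: 3 × 2 = 6 from the double-bond units + 2 from the S atom = 8.
8 = 4(2); a planar, fully conjugated 4n system is antiaromatic.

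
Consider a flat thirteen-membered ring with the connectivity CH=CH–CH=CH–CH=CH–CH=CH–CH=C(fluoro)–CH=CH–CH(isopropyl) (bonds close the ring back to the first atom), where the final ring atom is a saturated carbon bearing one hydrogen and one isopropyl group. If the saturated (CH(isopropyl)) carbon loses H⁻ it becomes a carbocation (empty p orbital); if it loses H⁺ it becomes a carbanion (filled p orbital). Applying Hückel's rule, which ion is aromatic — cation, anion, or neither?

In both ions every ring atom is sp² and contributes a p orbital, so both rings are fully conjugated.
Cation: 6 × 2 + 0 = 12 π electrons → 4(3), antiaromatic.
Anion: 6 × 2 + 2 = 14 π electrons → 4(3)+2, aromatic.

The anion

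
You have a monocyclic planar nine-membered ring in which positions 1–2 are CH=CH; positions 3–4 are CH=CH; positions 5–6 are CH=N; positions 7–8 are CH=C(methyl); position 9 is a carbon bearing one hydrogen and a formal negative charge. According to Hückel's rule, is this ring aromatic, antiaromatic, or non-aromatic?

Every ring atom contributes a p orbital perpendicular to the ring (the double-bond atoms are sp², each contributing one p electron; the doubly-bonded nitrogens are pyridine-type — their lone pairs lie in the ring plane, leaving one electron in the p orbital; the carbanion's lone pair occupies the p orbital), so the π system is cyclic and fully conjugated.
Counting π electrons: 4 × 2 = 8 from the double-bond units + 2 from the CH(-) atom = 10.
With 10 π electrons (n = 2), the Hückel 4n+2 condition holds.

Aromatic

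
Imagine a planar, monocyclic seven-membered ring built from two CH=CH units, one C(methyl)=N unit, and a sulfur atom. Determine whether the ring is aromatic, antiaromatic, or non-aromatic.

Check conjugation: the double-bond atoms are sp², each contributing one p electron; the doubly-bonded nitrogens are pyridine-type — their lone pairs lie in the ring plane, leaving one electron in the p orbital; the sulfur donates one lone pair from its p orbital — every position has a p orbital, so the cyclic π system is continuous.
Tallying contributions gives 3 × 2 = 6 from the double-bond units + 2 from the S atom = 8.
8 = 4(2); a planar, fully conjugated 4n system is antiaromatic.

Antiaromatic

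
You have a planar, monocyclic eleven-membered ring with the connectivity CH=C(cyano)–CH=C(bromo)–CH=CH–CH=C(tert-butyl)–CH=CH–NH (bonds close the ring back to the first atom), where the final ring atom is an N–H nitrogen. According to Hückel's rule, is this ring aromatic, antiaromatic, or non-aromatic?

Antiaromatic

All ring atoms are sp² and supply a p orbital to the ring (every atom in a ring double bond is sp² and brings one electron to the p orbital; the pyrrole-type nitrogen donates its lone pair from the p orbital); the conjugation is uninterrupted.
Adding the contributions, 5 × 2 = 10 from the double-bond units + 2 from the NH atom = 12.
A 4n π count (12, n = 3) in a planar conjugated ring means antiaromatic.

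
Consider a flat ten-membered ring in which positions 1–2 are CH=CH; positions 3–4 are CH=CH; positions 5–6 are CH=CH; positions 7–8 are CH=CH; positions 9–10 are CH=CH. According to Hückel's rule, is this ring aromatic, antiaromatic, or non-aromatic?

The p orbitals form a continuous loop: every atom in a ring double bond is sp² and brings one electron to the p orbital. The ring is fully conjugated.
π-electron count: 5 × 2 = 10 from the 5 double-bond units.
10 = 4(2) + 2, which satisfies Hückel's 4n+2 rule.

Aromatic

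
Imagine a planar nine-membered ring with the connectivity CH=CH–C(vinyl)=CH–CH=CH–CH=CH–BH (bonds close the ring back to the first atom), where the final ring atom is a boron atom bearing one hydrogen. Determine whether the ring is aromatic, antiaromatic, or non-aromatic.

Antiaromatic

Every ring atom contributes a p orbital perpendicular to the ring (each doubly-bonded ring atom is sp² with one p-orbital electron; the boron has an empty p orbital), so the π system is cyclic and fully conjugated.
Adding the contributions, 4 × 2 = 8 from the double-bond units + 0 from the BH atom = 8.
8 is a 4n count (n = 2), so the planar conjugated ring is antiaromatic.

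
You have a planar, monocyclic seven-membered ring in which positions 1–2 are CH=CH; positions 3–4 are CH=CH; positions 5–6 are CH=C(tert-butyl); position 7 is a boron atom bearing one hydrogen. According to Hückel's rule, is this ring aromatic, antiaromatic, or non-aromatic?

Aromatic

Every ring atom contributes a p orbital perpendicular to the ring (each doubly-bonded ring atom is sp² with one p-orbital electron; the boron has an empty p orbital), so the π system is cyclic and fully conjugated.
Adding the contributions, 3 × 2 = 6 from the double-bond units + 0 from the BH atom = 6.
Since 6 = 4·1 + 2, the ring meets the 4n+2 criterion.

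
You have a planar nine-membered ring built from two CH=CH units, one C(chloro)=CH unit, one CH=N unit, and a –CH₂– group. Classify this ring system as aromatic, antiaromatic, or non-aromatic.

At the CH2 position, the tetrahedral CH₂ carbon is sp³ and has no p orbital in the ring π system; the ring's p-orbital overlap is broken there.
Hückel's rule only applies to fully conjugated rings, so this one is simply non-aromatic.

Non-aromatic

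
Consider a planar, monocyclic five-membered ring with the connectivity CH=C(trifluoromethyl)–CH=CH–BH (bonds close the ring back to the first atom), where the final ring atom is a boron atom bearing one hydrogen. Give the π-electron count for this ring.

4

The p orbitals form a continuous loop: the double-bond atoms are sp², each contributing one p electron; the boron has an empty p orbital. The ring is fully conjugated.
π-electron count: 2 × 2 = 4 from the double-bond units + 0 from the BH atom = 4.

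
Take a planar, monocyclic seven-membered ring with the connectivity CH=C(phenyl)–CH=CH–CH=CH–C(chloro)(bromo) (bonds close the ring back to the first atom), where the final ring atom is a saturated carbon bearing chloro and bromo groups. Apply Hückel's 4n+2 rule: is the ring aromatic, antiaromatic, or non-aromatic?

The C(chloro)(bromo) carbon is saturated: that saturated carbon is sp³ and has no p orbital in the ring π system. Conjugation is not continuous around the ring.
Broken conjugation rules out both aromaticity and antiaromaticity.

Non-aromatic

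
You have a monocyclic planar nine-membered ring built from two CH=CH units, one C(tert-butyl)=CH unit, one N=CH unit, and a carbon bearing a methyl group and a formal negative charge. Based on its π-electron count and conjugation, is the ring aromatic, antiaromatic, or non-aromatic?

Aromatic

Check conjugation: each doubly-bonded ring atom is sp² with one p-orbital electron; each sp² =N– keeps its lone pair in-plane and puts one electron into the π system; the carbanion's lone pair occupies the p orbital — every position has a p orbital, so the cyclic π system is continuous.
π-electron count: 4 × 2 = 8 from the double-bond units + 2 from the C(methyl)(-) atom = 10.
10 = 4(2) + 2, which satisfies Hückel's 4n+2 rule.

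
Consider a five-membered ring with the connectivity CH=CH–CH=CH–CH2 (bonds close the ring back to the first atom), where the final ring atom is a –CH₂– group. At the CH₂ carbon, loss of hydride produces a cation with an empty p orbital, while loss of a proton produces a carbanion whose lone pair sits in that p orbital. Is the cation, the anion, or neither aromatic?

Both ions have a continuous loop of p orbitals — each ring atom is sp².
Cation: 2 × 2 + 0 = 4 π electrons → 4(1), antiaromatic.
Anion: 2 × 2 + 2 = 6 π electrons → 4(1)+2, aromatic.

The anion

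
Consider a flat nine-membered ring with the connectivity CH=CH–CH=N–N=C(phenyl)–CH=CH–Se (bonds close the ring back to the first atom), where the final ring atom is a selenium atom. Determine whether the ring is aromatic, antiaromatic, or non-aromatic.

Check conjugation: each doubly-bonded ring atom is sp² with one p-orbital electron; the doubly-bonded nitrogens are pyridine-type — their lone pairs lie in the ring plane, leaving one electron in the p orbital; the selenium donates one lone pair from its p orbital — every position has a p orbital, so the cyclic π system is continuous.
Tallying contributions gives 4 × 2 = 8 from the double-bond units + 2 from the Se atom = 10.
That gives a 4n+2 count (10, n = 2).

Aromatic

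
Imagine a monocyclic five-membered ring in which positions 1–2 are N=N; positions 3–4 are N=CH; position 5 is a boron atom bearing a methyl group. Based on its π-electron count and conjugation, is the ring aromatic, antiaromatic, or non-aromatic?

Antiaromatic

The p orbitals form a continuous loop: every atom in a ring double bond is sp² and brings one electron to the p orbital; each =N– nitrogen is pyridine-type (lone pair in the sp² plane, one electron in the p orbital); the boron has an empty p orbital. The ring is fully conjugated.
π-electron count: 2 × 2 = 4 from the double-bond units + 0 from the B(methyl) atom = 4.
4 is a 4n count (n = 1), so the planar conjugated ring is antiaromatic.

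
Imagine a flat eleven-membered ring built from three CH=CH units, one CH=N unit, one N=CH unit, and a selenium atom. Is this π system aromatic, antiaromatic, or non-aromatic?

Antiaromatic

Check conjugation: the double-bond atoms are sp², each contributing one p electron; each sp² =N– keeps its lone pair in-plane and puts one electron into the π system; the selenium donates one lone pair from its p orbital — every position has a p orbital, so the cyclic π system is continuous.
Counting π electrons: 5 × 2 = 10 from the double-bond units + 2 from the Se atom = 12.
12 is a 4n count (n = 3), so the planar conjugated ring is antiaromatic.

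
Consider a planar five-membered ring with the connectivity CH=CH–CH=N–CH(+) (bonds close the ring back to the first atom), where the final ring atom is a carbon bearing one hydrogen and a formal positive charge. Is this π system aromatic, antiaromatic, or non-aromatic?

Antiaromatic

All ring atoms are sp² and supply a p orbital to the ring (the double-bond atoms are sp², each contributing one p electron; the doubly-bonded nitrogens are pyridine-type — their lone pairs lie in the ring plane, leaving one electron in the p orbital; the carbocation has an empty p orbital); the conjugation is uninterrupted.
Counting π electrons: 2 × 2 = 4 from the double-bond units + 0 from the CH(+) atom = 4.
4 = 4(1); a planar, fully conjugated 4n system is antiaromatic.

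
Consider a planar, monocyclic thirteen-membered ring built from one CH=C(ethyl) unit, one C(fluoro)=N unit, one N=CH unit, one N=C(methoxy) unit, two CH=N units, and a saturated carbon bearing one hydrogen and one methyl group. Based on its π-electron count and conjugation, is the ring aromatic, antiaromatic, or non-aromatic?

The CH(methyl) position has four σ bonds — that saturated carbon is sp³ and has no p orbital in the ring π system — so the cyclic conjugation is interrupted.
Broken conjugation rules out both aromaticity and antiaromaticity.

Non-aromatic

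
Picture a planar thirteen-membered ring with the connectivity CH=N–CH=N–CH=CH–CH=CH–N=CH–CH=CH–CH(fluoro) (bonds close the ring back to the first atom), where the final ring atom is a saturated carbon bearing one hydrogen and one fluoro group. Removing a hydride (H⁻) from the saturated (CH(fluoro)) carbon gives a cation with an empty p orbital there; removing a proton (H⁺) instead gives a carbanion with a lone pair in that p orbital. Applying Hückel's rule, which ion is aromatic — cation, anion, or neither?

The anion

In both ions every ring atom is sp² and contributes a p orbital, so both rings are fully conjugated.
Cation: 6 × 2 + 0 = 12 π electrons → 4(3), antiaromatic.
Anion: 6 × 2 + 2 = 14 π electrons → 4(3)+2, aromatic.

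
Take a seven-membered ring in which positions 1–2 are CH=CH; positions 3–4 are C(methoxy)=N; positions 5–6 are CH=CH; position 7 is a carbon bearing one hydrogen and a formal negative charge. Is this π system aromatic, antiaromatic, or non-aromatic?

Antiaromatic

All ring atoms are sp² and supply a p orbital to the ring (each doubly-bonded ring atom is sp² with one p-orbital electron; the doubly-bonded nitrogens are pyridine-type — their lone pairs lie in the ring plane, leaving one electron in the p orbital; the carbanion's lone pair occupies the p orbital); the conjugation is uninterrupted.
Counting π electrons: 3 × 2 = 6 from the double-bond units + 2 from the CH(-) atom = 8.
With 8 = 4·2 π electrons, Hückel's rule classifies the planar ring as antiaromatic.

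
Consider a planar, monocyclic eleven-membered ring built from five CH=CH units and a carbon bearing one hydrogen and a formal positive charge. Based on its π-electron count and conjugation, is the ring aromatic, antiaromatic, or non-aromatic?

The p orbitals form a continuous loop: the double-bond atoms are sp², each contributing one p electron; the carbocation has an empty p orbital. The ring is fully conjugated.
π-electron count: 5 × 2 = 10 from the double-bond units + 0 from the CH(+) atom = 10.
With 10 π electrons (n = 2), the Hückel 4n+2 condition holds.

Aromatic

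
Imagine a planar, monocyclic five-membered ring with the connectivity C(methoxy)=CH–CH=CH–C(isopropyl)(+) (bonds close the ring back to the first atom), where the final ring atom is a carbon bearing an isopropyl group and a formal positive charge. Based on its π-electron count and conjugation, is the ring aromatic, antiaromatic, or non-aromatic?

Antiaromatic

Check conjugation: each doubly-bonded ring atom is sp² with one p-orbital electron; the carbocation has an empty p orbital — every position has a p orbital, so the cyclic π system is continuous.
Tallying contributions gives 2 × 2 = 4 from the double-bond units + 0 from the C(isopropyl)(+) atom = 4.
A 4n π count (4, n = 1) in a planar conjugated ring means antiaromatic.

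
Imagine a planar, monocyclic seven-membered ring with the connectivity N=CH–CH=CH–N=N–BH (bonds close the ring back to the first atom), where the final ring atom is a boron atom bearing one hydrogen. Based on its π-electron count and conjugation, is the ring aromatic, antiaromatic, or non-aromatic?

Aromatic

Every ring atom contributes a p orbital perpendicular to the ring (every atom in a ring double bond is sp² and brings one electron to the p orbital; the doubly-bonded nitrogens are pyridine-type — their lone pairs lie in the ring plane, leaving one electron in the p orbital; the boron has an empty p orbital), so the π system is cyclic and fully conjugated.
Adding the contributions, 3 × 2 = 6 from the double-bond units + 0 from the BH atom = 6.
With 6 π electrons (n = 1), the Hückel 4n+2 condition holds.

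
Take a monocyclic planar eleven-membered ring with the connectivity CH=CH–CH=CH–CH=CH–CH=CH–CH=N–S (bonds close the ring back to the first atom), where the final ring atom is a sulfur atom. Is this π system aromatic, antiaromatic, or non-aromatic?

Every ring atom contributes a p orbital perpendicular to the ring (the double-bond atoms are sp², each contributing one p electron; each sp² =N– keeps its lone pair in-plane and puts one electron into the π system; the sulfur donates one lone pair from its p orbital), so the π system is cyclic and fully conjugated.
Tallying contributions gives 5 × 2 = 10 from the double-bond units + 2 from the S atom = 12.
12 = 4(3); a planar, fully conjugated 4n system is antiaromatic.

Antiaromatic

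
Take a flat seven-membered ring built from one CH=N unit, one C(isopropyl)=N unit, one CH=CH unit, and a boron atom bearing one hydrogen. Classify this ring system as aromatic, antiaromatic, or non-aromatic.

Aromatic

The p orbitals form a continuous loop: each doubly-bonded ring atom is sp² with one p-orbital electron; each =N– nitrogen is pyridine-type (lone pair in the sp² plane, one electron in the p orbital); the boron has an empty p orbital. The ring is fully conjugated.
Counting π electrons: 3 × 2 = 6 from the double-bond units + 0 from the BH atom = 6.
Since 6 = 4·1 + 2, the ring meets the 4n+2 criterion.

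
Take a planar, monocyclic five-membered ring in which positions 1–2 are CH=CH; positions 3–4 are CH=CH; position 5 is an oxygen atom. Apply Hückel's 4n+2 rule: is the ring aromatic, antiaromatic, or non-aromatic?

The p orbitals form a continuous loop: the double-bond atoms are sp², each contributing one p electron; the oxygen donates one lone pair from its p orbital. The ring is fully conjugated.
Counting π electrons: 2 × 2 = 4 from the double-bond units + 2 from the O atom = 6.
That gives a 4n+2 count (6, n = 1).
(This ring is furan.)

Aromatic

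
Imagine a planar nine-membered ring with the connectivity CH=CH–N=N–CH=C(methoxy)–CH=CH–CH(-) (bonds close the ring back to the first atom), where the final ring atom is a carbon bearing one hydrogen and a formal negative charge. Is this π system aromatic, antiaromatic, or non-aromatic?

Aromatic

The p orbitals form a continuous loop: the double-bond atoms are sp², each contributing one p electron; each =N– nitrogen is pyridine-type (lone pair in the sp² plane, one electron in the p orbital); the carbanion's lone pair occupies the p orbital. The ring is fully conjugated.
Adding the contributions, 4 × 2 = 8 from the double-bond units + 2 from the CH(-) atom = 10.
With 10 π electrons (n = 2), the Hückel 4n+2 condition holds.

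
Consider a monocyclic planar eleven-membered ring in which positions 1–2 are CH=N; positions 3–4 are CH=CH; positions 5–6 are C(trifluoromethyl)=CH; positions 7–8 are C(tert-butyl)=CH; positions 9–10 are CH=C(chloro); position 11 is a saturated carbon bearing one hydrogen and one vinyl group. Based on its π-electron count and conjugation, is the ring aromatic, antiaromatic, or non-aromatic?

At the CH(vinyl) position, that saturated carbon is sp³ and has no p orbital in the ring π system; the ring's p-orbital overlap is broken there.
Hückel's rule only applies to fully conjugated rings, so this one is simply non-aromatic.

Non-aromatic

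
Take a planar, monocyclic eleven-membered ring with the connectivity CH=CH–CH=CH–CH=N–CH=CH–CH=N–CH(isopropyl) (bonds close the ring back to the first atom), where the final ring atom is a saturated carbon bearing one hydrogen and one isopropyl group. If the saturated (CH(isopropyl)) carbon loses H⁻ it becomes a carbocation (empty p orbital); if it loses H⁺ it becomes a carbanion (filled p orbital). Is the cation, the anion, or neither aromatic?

The cation

In either ion the ring is fully conjugated: every atom, including the new sp² carbon, supplies a p orbital.
Cation: 5 × 2 + 0 = 10 π electrons → 4(2)+2, aromatic.
Anion: 5 × 2 + 2 = 12 π electrons → 4(3), antiaromatic.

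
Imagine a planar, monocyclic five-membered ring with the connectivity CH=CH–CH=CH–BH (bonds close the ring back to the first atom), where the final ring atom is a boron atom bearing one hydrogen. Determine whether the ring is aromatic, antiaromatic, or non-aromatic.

Antiaromatic

Check conjugation: the double-bond atoms are sp², each contributing one p electron; the boron has an empty p orbital — every position has a p orbital, so the cyclic π system is continuous.
Tallying contributions gives 2 × 2 = 4 from the double-bond units + 0 from the BH atom = 4.
A 4n π count (4, n = 1) in a planar conjugated ring means antiaromatic.
(This ring is borole.)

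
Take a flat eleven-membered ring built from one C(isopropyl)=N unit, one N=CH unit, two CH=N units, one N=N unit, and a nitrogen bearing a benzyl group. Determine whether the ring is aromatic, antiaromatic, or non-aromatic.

Antiaromatic

The p orbitals form a continuous loop: each doubly-bonded ring atom is sp² with one p-orbital electron; each sp² =N– keeps its lone pair in-plane and puts one electron into the π system; the pyrrole-type nitrogen donates its lone pair from the p orbital. The ring is fully conjugated.
π-electron count: 5 × 2 = 10 from the double-bond units + 2 from the N(benzyl) atom = 12.
With 12 = 4·3 π electrons, Hückel's rule classifies the planar ring as antiaromatic.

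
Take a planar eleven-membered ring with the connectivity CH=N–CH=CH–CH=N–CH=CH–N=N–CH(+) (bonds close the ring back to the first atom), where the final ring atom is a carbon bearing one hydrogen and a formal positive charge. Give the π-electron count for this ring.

All ring atoms are sp² and supply a p orbital to the ring (every atom in a ring double bond is sp² and brings one electron to the p orbital; each sp² =N– keeps its lone pair in-plane and puts one electron into the π system; the carbocation has an empty p orbital); the conjugation is uninterrupted.
π-electron count: 5 × 2 = 10 from the double-bond units + 0 from the CH(+) atom = 10.

10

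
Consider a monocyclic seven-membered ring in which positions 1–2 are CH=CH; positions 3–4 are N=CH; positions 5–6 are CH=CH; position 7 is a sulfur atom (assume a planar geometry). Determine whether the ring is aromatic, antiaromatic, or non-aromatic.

Check conjugation: each doubly-bonded ring atom is sp² with one p-orbital electron; each sp² =N– keeps its lone pair in-plane and puts one electron into the π system; the sulfur donates one lone pair from its p orbital — every position has a p orbital, so the cyclic π system is continuous.
Counting π electrons: 3 × 2 = 6 from the double-bond units + 2 from the S atom = 8.
8 = 4(2); a planar, fully conjugated 4n system is antiaromatic.

Antiaromatic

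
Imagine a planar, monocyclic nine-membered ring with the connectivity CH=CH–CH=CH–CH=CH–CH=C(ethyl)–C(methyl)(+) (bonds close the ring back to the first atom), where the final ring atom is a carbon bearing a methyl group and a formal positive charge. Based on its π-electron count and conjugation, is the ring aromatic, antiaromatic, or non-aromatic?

Antiaromatic

The p orbitals form a continuous loop: every atom in a ring double bond is sp² and brings one electron to the p orbital; the carbocation has an empty p orbital. The ring is fully conjugated.
Counting π electrons: 4 × 2 = 8 from the double-bond units + 0 from the C(methyl)(+) atom = 8.
A 4n π count (8, n = 2) in a planar conjugated ring means antiaromatic.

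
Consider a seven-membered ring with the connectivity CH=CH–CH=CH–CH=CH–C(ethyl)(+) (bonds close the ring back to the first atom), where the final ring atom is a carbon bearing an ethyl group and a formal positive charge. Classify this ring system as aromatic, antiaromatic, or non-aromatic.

Aromatic

The p orbitals form a continuous loop: the double-bond atoms are sp², each contributing one p electron; the carbocation has an empty p orbital. The ring is fully conjugated.
Counting π electrons: 3 × 2 = 6 from the double-bond units + 0 from the C(ethyl)(+) atom = 6.
Since 6 = 4·1 + 2, the ring meets the 4n+2 criterion.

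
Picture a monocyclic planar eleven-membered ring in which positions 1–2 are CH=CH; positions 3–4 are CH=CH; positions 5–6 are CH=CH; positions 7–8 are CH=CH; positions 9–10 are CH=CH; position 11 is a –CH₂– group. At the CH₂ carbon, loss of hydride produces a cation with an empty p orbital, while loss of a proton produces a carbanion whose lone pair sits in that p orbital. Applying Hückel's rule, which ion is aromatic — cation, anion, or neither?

The cation

Both ions have a continuous loop of p orbitals — each ring atom is sp².
Cation: 5 × 2 + 0 = 10 π electrons → 4(2)+2, aromatic.
Anion: 5 × 2 + 2 = 12 π electrons → 4(3), antiaromatic.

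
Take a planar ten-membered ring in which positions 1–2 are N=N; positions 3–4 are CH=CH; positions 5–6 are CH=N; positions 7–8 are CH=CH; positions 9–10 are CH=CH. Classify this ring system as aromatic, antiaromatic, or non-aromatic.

The p orbitals form a continuous loop: every atom in a ring double bond is sp² and brings one electron to the p orbital; each =N– nitrogen is pyridine-type (lone pair in the sp² plane, one electron in the p orbital). The ring is fully conjugated.
Adding the contributions, 5 × 2 = 10 from the 5 double-bond units.
10 = 4(2) + 2, which satisfies Hückel's 4n+2 rule.

Aromatic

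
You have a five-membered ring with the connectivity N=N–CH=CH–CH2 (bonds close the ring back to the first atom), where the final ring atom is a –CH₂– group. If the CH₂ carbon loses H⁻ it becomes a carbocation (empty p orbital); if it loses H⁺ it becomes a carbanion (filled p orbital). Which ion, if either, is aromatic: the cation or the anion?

Once that carbon is sp², every ring atom has a p orbital and both ions are fully conjugated.
Cation: 2 × 2 + 0 = 4 π electrons → 4(1), antiaromatic.
Anion: 2 × 2 + 2 = 6 π electrons → 4(1)+2, aromatic.

The anion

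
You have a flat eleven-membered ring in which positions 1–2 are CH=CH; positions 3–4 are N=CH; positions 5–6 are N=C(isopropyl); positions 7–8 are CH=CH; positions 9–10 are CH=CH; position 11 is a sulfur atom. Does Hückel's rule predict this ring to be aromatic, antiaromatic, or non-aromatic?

The p orbitals form a continuous loop: the double-bond atoms are sp², each contributing one p electron; the doubly-bonded nitrogens are pyridine-type — their lone pairs lie in the ring plane, leaving one electron in the p orbital; the sulfur donates one lone pair from its p orbital. The ring is fully conjugated.
Counting π electrons: 5 × 2 = 10 from the double-bond units + 2 from the S atom = 12.
With 12 = 4·3 π electrons, Hückel's rule classifies the planar ring as antiaromatic.

Antiaromatic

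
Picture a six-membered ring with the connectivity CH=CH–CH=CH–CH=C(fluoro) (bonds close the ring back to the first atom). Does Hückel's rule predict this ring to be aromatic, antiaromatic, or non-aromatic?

Aromatic

All ring atoms are sp² and supply a p orbital to the ring (each doubly-bonded ring atom is sp² with one p-orbital electron); the conjugation is uninterrupted.
π-electron count: 3 × 2 = 6 from the 3 double-bond units.
Since 6 = 4·1 + 2, the ring meets the 4n+2 criterion.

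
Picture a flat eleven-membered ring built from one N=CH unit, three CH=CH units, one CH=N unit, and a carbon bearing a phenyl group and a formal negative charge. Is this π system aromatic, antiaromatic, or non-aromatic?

Every ring atom contributes a p orbital perpendicular to the ring (every atom in a ring double bond is sp² and brings one electron to the p orbital; each sp² =N– keeps its lone pair in-plane and puts one electron into the π system; the carbanion's lone pair occupies the p orbital), so the π system is cyclic and fully conjugated.
π-electron count: 5 × 2 = 10 from the double-bond units + 2 from the C(phenyl)(-) atom = 12.
12 = 4(3); a planar, fully conjugated 4n system is antiaromatic.

Antiaromatic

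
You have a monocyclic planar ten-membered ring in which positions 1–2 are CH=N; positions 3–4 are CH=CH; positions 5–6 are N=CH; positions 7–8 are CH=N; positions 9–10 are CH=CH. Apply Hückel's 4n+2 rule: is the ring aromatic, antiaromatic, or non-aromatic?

Every ring atom contributes a p orbital perpendicular to the ring (the double-bond atoms are sp², each contributing one p electron; each sp² =N– keeps its lone pair in-plane and puts one electron into the π system), so the π system is cyclic and fully conjugated.
Counting π electrons: 5 × 2 = 10 from the 5 double-bond units.
With 10 π electrons (n = 2), the Hückel 4n+2 condition holds.

Aromatic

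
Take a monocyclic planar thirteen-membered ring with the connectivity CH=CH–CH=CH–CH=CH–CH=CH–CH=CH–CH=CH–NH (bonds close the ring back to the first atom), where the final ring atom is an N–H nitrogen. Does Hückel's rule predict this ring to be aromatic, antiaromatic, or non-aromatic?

Check conjugation: every atom in a ring double bond is sp² and brings one electron to the p orbital; the pyrrole-type nitrogen donates its lone pair from the p orbital — every position has a p orbital, so the cyclic π system is continuous.
Counting π electrons: 6 × 2 = 12 from the double-bond units + 2 from the NH atom = 14.
14 = 4(3) + 2, which satisfies Hückel's 4n+2 rule.

Aromatic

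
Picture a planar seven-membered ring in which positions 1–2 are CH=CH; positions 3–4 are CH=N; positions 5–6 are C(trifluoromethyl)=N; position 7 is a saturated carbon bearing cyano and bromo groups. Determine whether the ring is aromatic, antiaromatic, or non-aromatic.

The C(cyano)(bromo) carbon is saturated: that saturated carbon is sp³ and has no p orbital in the ring π system. Conjugation is not continuous around the ring.
Broken conjugation rules out both aromaticity and antiaromaticity.

Non-aromatic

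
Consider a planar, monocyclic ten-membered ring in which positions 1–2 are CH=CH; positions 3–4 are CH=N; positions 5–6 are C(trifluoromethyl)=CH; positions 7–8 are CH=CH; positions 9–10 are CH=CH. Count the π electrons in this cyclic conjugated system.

Check conjugation: every atom in a ring double bond is sp² and brings one electron to the p orbital; each =N– nitrogen is pyridine-type (lone pair in the sp² plane, one electron in the p orbital) — every position has a p orbital, so the cyclic π system is continuous.
Adding the contributions, 5 × 2 = 10 from the 5 double-bond units.

10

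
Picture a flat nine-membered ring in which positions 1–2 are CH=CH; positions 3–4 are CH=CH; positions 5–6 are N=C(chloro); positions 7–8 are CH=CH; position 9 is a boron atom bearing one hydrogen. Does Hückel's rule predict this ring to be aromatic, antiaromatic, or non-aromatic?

Antiaromatic

All ring atoms are sp² and supply a p orbital to the ring (every atom in a ring double bond is sp² and brings one electron to the p orbital; the doubly-bonded nitrogens are pyridine-type — their lone pairs lie in the ring plane, leaving one electron in the p orbital; the boron has an empty p orbital); the conjugation is uninterrupted.
π-electron count: 4 × 2 = 8 from the double-bond units + 0 from the BH atom = 8.
8 is a 4n count (n = 2), so the planar conjugated ring is antiaromatic.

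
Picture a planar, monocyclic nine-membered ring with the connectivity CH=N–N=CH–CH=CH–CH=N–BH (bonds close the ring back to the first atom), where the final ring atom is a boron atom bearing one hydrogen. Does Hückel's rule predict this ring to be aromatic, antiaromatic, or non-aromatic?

All ring atoms are sp² and supply a p orbital to the ring (each doubly-bonded ring atom is sp² with one p-orbital electron; each =N– nitrogen is pyridine-type (lone pair in the sp² plane, one electron in the p orbital); the boron has an empty p orbital); the conjugation is uninterrupted.
π-electron count: 4 × 2 = 8 from the double-bond units + 0 from the BH atom = 8.
8 = 4(2); a planar, fully conjugated 4n system is antiaromatic.

Antiaromatic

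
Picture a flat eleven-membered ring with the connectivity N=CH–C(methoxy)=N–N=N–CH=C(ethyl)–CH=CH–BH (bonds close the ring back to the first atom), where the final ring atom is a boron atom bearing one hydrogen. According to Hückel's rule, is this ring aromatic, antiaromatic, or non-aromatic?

The p orbitals form a continuous loop: every atom in a ring double bond is sp² and brings one electron to the p orbital; each =N– nitrogen is pyridine-type (lone pair in the sp² plane, one electron in the p orbital); the boron has an empty p orbital. The ring is fully conjugated.
Adding the contributions, 5 × 2 = 10 from the double-bond units + 0 from the BH atom = 10.
10 = 4(2) + 2, which satisfies Hückel's 4n+2 rule.

Aromatic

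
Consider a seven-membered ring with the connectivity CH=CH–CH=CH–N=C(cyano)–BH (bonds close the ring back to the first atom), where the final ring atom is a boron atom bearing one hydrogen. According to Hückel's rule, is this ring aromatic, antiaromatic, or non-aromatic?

All ring atoms are sp² and supply a p orbital to the ring (the double-bond atoms are sp², each contributing one p electron; each sp² =N– keeps its lone pair in-plane and puts one electron into the π system; the boron has an empty p orbital); the conjugation is uninterrupted.
π-electron count: 3 × 2 = 6 from the double-bond units + 0 from the BH atom = 6.
6 = 4(1) + 2, which satisfies Hückel's 4n+2 rule.

Aromatic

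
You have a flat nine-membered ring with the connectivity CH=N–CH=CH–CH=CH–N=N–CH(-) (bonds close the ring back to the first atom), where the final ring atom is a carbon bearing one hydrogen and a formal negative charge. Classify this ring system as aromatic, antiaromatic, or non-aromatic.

Every ring atom contributes a p orbital perpendicular to the ring (the double-bond atoms are sp², each contributing one p electron; each sp² =N– keeps its lone pair in-plane and puts one electron into the π system; the carbanion's lone pair occupies the p orbital), so the π system is cyclic and fully conjugated.
Counting π electrons: 4 × 2 = 8 from the double-bond units + 2 from the CH(-) atom = 10.
10 = 4(2) + 2, which satisfies Hückel's 4n+2 rule.

Aromatic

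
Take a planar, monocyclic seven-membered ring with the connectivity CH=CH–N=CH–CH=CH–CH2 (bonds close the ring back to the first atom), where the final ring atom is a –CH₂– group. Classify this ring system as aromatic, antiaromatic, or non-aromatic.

The CH2 carbon is saturated: the tetrahedral CH₂ carbon is sp³ and has no p orbital in the ring π system. Conjugation is not continuous around the ring.
A ring that is not fully conjugated cannot be aromatic or antiaromatic regardless of its π-electron count.

Non-aromatic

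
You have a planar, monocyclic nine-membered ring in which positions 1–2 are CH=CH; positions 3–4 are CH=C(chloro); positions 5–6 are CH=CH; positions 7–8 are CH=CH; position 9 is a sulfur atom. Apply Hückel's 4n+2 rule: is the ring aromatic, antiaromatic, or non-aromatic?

All ring atoms are sp² and supply a p orbital to the ring (the double-bond atoms are sp², each contributing one p electron; the sulfur donates one lone pair from its p orbital); the conjugation is uninterrupted.
Tallying contributions gives 4 × 2 = 8 from the double-bond units + 2 from the S atom = 10.
That gives a 4n+2 count (10, n = 2).

Aromatic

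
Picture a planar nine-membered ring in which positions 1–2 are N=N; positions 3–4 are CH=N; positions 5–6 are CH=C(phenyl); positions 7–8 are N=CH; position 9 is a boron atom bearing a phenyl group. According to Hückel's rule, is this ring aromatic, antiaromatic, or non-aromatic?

Antiaromatic

The p orbitals form a continuous loop: every atom in a ring double bond is sp² and brings one electron to the p orbital; the doubly-bonded nitrogens are pyridine-type — their lone pairs lie in the ring plane, leaving one electron in the p orbital; the boron has an empty p orbital. The ring is fully conjugated.
Counting π electrons: 4 × 2 = 8 from the double-bond units + 0 from the B(phenyl) atom = 8.
8 = 4(2); a planar, fully conjugated 4n system is antiaromatic.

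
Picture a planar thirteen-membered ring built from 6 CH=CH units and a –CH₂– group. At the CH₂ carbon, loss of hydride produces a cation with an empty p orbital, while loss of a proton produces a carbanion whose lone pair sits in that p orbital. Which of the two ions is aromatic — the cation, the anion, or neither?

The anion

Once that carbon is sp², every ring atom has a p orbital and both ions are fully conjugated.
Cation: 6 × 2 + 0 = 12 π electrons → 4(3), antiaromatic.
Anion: 6 × 2 + 2 = 14 π electrons → 4(3)+2, aromatic.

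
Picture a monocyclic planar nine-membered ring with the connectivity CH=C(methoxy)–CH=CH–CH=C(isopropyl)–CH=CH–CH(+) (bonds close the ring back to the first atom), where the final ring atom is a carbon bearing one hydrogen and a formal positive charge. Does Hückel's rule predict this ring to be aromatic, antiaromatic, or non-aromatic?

Antiaromatic

The p orbitals form a continuous loop: the double-bond atoms are sp², each contributing one p electron; the carbocation has an empty p orbital. The ring is fully conjugated.
Tallying contributions gives 4 × 2 = 8 from the double-bond units + 0 from the CH(+) atom = 8.
With 8 = 4·2 π electrons, Hückel's rule classifies the planar ring as antiaromatic.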